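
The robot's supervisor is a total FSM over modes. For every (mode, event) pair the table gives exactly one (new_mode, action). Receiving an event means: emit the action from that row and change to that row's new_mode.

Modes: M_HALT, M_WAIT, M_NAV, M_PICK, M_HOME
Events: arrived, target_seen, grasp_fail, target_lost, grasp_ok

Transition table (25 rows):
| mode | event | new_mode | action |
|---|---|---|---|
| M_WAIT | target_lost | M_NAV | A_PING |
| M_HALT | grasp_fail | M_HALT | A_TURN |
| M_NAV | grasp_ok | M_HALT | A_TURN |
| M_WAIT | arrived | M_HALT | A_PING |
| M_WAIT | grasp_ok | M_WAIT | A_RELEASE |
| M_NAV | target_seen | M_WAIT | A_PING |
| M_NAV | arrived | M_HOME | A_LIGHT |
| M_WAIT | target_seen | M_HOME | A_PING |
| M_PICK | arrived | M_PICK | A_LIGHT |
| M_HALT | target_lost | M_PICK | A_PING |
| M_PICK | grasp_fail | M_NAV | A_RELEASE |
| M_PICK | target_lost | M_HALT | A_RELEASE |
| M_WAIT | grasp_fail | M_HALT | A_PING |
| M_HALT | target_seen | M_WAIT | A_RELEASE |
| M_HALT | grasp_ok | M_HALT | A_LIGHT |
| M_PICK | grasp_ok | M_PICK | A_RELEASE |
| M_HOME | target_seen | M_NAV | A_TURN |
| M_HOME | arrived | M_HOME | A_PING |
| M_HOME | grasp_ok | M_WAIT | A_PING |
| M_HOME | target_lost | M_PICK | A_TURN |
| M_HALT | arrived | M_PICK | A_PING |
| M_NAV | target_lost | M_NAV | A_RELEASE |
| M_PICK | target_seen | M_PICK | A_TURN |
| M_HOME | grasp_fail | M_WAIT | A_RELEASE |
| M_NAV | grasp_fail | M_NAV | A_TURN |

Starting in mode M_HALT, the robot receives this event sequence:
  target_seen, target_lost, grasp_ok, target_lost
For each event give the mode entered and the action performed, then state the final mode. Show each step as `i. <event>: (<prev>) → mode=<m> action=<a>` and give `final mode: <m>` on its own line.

1. target_seen: (M_HALT) → mode=M_WAIT action=A_RELEASE
2. target_lost: (M_WAIT) → mode=M_NAV action=A_PING
3. grasp_ok: (M_NAV) → mode=M_HALT action=A_TURN
4. target_lost: (M_HALT) → mode=M_PICK action=A_PING

final mode: M_PICK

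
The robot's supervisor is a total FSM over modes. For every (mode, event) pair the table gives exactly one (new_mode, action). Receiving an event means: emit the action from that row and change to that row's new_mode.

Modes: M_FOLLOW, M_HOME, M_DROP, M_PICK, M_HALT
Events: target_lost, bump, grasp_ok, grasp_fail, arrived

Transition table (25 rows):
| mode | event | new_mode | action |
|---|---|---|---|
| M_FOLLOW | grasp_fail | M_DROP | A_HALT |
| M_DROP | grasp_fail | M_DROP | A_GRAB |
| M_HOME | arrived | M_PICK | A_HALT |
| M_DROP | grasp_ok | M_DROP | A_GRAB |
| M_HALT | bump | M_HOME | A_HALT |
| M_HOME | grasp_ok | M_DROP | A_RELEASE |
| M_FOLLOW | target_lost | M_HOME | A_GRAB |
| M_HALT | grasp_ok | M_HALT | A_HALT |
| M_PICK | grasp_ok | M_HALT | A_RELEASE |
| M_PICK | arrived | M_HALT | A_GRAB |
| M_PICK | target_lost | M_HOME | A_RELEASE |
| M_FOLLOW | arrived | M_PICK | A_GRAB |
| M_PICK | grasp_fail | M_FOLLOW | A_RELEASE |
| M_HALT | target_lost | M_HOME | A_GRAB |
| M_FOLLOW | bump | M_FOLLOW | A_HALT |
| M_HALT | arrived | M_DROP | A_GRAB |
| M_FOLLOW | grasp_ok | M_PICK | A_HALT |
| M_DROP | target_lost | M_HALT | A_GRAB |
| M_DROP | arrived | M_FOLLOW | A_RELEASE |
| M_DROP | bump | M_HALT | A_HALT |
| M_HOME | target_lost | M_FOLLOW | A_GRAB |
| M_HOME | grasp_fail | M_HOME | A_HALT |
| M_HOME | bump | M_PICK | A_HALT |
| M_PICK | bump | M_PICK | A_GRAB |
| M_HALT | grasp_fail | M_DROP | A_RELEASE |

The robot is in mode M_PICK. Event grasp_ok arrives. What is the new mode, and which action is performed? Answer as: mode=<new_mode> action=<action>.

mode=M_HALT action=A_RELEASE

current mode = M_PICK; filter table to that mode:
  (M_PICK, grasp_ok) → (M_HALT, A_RELEASE)  ← event matches
  (M_PICK, arrived) → (M_HALT, A_GRAB)
  (M_PICK, target_lost) → (M_HOME, A_RELEASE)
  (M_PICK, grasp_fail) → (M_FOLLOW, A_RELEASE)
  (M_PICK, bump) → (M_PICK, A_GRAB)
event = grasp_ok selects (M_HALT, A_RELEASE)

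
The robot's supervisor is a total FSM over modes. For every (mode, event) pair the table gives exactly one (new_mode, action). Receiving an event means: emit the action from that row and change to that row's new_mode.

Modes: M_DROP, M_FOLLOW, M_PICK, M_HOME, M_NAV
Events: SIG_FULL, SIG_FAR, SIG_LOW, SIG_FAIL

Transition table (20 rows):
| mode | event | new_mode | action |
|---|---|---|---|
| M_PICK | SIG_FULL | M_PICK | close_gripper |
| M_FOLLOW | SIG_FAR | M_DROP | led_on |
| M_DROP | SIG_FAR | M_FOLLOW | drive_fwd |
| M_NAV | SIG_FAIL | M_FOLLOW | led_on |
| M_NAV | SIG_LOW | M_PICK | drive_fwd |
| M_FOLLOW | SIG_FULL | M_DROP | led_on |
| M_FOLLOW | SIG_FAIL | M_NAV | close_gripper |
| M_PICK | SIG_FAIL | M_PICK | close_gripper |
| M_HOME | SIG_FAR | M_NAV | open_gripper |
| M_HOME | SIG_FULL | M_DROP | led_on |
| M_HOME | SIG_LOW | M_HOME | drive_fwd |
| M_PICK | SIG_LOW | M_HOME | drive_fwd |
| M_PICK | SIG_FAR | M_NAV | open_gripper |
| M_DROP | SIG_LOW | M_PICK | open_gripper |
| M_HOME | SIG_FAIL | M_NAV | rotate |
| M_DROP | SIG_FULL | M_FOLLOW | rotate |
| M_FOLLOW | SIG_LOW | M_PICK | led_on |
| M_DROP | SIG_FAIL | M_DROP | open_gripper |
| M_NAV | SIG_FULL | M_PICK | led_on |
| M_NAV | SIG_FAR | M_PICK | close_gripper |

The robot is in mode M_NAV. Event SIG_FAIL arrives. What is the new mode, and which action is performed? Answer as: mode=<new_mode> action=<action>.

current mode = M_NAV; filter table to that mode:
  (M_NAV, SIG_FAIL) → (M_FOLLOW, led_on)  ← event matches
  (M_NAV, SIG_LOW) → (M_PICK, drive_fwd)
  (M_NAV, SIG_FULL) → (M_PICK, led_on)
  (M_NAV, SIG_FAR) → (M_PICK, close_gripper)
event = SIG_FAIL selects (M_FOLLOW, led_on)

mode=M_FOLLOW action=led_on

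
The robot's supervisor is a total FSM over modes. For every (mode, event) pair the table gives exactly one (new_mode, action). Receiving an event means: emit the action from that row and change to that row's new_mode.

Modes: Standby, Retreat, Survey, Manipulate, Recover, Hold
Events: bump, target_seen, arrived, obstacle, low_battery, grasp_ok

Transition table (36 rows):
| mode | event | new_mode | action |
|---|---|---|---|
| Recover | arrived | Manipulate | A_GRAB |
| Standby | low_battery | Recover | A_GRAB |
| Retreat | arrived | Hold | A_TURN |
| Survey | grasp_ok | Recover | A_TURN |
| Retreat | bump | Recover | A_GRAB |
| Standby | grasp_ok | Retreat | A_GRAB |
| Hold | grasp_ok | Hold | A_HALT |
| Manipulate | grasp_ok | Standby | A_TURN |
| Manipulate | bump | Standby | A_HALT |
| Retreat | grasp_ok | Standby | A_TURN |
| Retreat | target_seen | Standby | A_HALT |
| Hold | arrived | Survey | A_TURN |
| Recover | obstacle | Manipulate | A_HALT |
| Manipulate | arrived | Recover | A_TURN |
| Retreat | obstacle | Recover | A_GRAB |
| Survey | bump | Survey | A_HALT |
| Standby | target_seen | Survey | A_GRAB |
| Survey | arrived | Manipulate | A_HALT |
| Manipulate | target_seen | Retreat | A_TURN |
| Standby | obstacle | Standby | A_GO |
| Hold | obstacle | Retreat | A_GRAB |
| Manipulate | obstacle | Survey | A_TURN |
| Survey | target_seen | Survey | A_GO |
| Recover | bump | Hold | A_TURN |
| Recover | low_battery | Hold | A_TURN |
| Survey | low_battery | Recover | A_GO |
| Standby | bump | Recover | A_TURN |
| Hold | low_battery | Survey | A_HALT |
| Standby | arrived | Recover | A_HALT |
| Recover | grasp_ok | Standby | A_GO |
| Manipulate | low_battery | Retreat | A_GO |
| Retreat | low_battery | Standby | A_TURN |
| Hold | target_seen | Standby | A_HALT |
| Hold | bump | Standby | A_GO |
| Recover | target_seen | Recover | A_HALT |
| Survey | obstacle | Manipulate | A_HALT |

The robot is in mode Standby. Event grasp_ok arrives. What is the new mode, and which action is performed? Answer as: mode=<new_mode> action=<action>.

current mode = Standby; filter table to that mode:
  (Standby, low_battery) → (Recover, A_GRAB)
  (Standby, grasp_ok) → (Retreat, A_GRAB)  ← event matches
  (Standby, target_seen) → (Survey, A_GRAB)
  (Standby, obstacle) → (Standby, A_GO)
  (Standby, bump) → (Recover, A_TURN)
  (Standby, arrived) → (Recover, A_HALT)
event = grasp_ok selects (Retreat, A_GRAB)

mode=Retreat action=A_GRAB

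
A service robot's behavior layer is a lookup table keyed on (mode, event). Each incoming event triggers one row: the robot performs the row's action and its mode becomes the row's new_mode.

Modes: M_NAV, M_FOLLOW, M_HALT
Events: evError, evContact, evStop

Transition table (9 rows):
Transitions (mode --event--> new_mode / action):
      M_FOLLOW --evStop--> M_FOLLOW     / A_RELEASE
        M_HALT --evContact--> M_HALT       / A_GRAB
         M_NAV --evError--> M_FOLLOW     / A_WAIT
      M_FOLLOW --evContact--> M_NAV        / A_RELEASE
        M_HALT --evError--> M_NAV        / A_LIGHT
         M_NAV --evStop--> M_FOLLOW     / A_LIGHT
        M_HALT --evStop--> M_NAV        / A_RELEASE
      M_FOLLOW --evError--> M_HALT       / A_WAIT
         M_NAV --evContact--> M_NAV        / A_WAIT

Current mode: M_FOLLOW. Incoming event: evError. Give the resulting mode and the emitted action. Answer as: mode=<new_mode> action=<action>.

mode=M_HALT action=A_WAIT

current mode = M_FOLLOW; filter table to that mode:
  (M_FOLLOW, evStop) → (M_FOLLOW, A_RELEASE)
  (M_FOLLOW, evContact) → (M_NAV, A_RELEASE)
  (M_FOLLOW, evError) → (M_HALT, A_WAIT)  ← event matches
event = evError selects (M_HALT, A_WAIT)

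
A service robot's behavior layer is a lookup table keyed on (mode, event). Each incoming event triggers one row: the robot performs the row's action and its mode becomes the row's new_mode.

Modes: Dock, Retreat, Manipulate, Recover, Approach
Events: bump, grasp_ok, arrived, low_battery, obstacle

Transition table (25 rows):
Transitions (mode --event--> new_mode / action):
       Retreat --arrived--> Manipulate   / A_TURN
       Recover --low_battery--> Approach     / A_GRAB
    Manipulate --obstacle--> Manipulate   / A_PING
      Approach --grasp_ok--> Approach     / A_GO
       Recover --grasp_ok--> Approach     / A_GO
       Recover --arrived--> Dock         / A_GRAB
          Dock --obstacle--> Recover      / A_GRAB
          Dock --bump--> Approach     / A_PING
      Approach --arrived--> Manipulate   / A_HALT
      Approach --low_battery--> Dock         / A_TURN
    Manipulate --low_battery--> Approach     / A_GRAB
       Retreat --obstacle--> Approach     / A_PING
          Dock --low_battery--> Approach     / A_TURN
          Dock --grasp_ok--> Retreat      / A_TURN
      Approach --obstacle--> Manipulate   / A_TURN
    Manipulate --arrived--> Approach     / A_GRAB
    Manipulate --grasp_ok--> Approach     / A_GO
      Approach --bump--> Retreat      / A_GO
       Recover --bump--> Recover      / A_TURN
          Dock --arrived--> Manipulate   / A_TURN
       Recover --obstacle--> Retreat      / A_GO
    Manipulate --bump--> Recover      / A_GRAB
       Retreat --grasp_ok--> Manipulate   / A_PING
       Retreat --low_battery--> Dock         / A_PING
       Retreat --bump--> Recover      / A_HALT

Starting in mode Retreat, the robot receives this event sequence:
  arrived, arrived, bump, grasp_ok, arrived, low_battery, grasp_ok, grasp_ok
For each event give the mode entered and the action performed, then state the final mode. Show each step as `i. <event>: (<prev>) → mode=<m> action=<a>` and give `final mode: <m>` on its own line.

final mode: Manipulate

1. arrived: (Retreat) → mode=Manipulate action=A_TURN
2. arrived: (Manipulate) → mode=Approach action=A_GRAB
3. bump: (Approach) → mode=Retreat action=A_GO
4. grasp_ok: (Retreat) → mode=Manipulate action=A_PING
5. arrived: (Manipulate) → mode=Approach action=A_GRAB
6. low_battery: (Approach) → mode=Dock action=A_TURN
7. grasp_ok: (Dock) → mode=Retreat action=A_TURN
8. grasp_ok: (Retreat) → mode=Manipulate action=A_PING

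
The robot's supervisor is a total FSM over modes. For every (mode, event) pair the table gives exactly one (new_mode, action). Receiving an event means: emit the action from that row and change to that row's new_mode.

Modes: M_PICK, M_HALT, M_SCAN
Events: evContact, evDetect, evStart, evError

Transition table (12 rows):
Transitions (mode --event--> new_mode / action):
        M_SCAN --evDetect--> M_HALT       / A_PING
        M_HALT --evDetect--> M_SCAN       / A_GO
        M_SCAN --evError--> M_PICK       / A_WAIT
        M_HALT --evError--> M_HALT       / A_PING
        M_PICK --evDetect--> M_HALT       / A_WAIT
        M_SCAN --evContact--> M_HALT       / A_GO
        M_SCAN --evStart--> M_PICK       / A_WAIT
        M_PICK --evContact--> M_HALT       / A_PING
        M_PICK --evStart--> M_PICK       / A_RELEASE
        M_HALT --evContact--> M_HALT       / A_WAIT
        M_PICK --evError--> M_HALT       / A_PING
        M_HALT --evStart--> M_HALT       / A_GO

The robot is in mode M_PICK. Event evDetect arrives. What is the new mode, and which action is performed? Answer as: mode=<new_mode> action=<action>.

current mode = M_PICK; filter table to that mode:
  (M_PICK, evDetect) → (M_HALT, A_WAIT)  ← event matches
  (M_PICK, evContact) → (M_HALT, A_PING)
  (M_PICK, evStart) → (M_PICK, A_RELEASE)
  (M_PICK, evError) → (M_HALT, A_PING)
event = evDetect selects (M_HALT, A_WAIT)

mode=M_HALT action=A_WAIT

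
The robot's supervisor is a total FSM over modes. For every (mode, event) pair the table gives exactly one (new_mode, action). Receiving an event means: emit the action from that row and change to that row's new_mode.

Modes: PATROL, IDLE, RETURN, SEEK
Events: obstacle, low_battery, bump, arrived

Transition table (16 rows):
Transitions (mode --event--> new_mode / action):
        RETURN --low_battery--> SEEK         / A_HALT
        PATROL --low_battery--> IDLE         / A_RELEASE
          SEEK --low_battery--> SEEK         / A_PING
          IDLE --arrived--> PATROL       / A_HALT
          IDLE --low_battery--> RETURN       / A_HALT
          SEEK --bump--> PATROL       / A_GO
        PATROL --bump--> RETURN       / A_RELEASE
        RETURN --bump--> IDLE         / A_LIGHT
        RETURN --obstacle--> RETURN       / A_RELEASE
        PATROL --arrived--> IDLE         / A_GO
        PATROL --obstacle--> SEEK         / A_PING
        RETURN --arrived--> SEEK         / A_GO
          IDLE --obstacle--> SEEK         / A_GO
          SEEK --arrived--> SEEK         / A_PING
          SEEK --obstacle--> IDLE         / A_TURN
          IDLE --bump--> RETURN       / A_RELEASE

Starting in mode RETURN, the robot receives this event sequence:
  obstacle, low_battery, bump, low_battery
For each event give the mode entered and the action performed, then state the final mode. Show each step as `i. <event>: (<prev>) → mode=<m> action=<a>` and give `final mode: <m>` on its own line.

final mode: IDLE

1. obstacle: (RETURN) → mode=RETURN action=A_RELEASE
2. low_battery: (RETURN) → mode=SEEK action=A_HALT
3. bump: (SEEK) → mode=PATROL action=A_GO
4. low_battery: (PATROL) → mode=IDLE action=A_RELEASE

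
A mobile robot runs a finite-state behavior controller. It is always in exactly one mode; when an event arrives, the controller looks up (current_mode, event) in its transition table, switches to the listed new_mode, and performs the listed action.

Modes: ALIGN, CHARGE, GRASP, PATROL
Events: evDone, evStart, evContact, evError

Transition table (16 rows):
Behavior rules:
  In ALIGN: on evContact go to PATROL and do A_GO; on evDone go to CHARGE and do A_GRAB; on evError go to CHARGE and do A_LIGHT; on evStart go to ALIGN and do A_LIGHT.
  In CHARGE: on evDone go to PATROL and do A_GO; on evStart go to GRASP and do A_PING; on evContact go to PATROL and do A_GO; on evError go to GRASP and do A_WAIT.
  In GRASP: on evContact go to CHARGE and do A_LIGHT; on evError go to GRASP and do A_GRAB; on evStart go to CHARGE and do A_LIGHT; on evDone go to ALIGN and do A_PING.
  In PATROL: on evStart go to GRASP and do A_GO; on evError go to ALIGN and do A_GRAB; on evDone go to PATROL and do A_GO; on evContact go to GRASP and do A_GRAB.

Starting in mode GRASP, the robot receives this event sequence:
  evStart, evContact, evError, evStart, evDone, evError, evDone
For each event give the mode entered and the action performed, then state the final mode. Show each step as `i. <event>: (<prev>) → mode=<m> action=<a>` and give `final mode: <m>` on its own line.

final mode: ALIGN

1. evStart: (GRASP) → mode=CHARGE action=A_LIGHT
2. evContact: (CHARGE) → mode=PATROL action=A_GO
3. evError: (PATROL) → mode=ALIGN action=A_GRAB
4. evStart: (ALIGN) → mode=ALIGN action=A_LIGHT
5. evDone: (ALIGN) → mode=CHARGE action=A_GRAB
6. evError: (CHARGE) → mode=GRASP action=A_WAIT
7. evDone: (GRASP) → mode=ALIGN action=A_PING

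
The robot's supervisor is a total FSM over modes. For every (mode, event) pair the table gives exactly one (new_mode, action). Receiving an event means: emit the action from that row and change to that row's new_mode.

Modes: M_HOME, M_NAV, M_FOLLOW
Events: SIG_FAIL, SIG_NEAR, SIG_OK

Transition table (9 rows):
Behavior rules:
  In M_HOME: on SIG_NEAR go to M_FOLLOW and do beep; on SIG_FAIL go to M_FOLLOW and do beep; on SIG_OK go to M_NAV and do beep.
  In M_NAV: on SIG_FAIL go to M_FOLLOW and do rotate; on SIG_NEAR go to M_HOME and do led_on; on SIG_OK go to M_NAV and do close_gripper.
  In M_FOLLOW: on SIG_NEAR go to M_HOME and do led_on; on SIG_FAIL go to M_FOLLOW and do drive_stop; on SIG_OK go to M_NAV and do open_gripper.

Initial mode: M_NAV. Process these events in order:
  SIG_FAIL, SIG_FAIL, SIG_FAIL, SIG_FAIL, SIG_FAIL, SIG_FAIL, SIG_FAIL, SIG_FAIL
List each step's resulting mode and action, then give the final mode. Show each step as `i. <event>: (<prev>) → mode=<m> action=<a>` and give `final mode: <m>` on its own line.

1. SIG_FAIL: (M_NAV) → mode=M_FOLLOW action=rotate
2. SIG_FAIL: (M_FOLLOW) → mode=M_FOLLOW action=drive_stop
3. SIG_FAIL: (M_FOLLOW) → mode=M_FOLLOW action=drive_stop
4. SIG_FAIL: (M_FOLLOW) → mode=M_FOLLOW action=drive_stop
5. SIG_FAIL: (M_FOLLOW) → mode=M_FOLLOW action=drive_stop
6. SIG_FAIL: (M_FOLLOW) → mode=M_FOLLOW action=drive_stop
7. SIG_FAIL: (M_FOLLOW) → mode=M_FOLLOW action=drive_stop
8. SIG_FAIL: (M_FOLLOW) → mode=M_FOLLOW action=drive_stop

final mode: M_FOLLOW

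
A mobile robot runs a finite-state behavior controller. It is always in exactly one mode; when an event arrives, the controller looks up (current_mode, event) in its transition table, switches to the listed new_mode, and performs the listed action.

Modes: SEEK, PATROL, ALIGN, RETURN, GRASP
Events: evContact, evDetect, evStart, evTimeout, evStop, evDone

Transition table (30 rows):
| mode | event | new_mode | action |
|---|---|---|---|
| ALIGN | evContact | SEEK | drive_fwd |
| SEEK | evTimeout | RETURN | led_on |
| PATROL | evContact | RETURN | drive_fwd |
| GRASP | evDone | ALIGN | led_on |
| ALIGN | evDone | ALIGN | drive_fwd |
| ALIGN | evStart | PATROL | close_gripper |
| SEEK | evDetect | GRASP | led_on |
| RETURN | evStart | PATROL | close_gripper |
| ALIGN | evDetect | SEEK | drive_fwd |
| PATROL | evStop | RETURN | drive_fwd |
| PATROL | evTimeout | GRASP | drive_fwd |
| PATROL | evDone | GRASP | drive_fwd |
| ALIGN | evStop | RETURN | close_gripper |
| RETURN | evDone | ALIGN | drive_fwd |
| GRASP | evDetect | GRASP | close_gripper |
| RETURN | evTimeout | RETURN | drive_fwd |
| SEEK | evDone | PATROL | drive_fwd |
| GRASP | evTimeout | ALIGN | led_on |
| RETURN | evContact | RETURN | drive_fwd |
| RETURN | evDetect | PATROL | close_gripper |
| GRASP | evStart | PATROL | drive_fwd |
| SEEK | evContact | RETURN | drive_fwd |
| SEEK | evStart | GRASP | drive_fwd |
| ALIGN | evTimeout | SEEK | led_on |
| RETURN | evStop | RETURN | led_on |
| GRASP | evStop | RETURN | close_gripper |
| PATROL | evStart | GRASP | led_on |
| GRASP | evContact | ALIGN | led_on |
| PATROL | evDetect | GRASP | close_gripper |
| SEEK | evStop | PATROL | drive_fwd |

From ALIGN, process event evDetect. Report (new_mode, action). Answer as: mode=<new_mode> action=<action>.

current mode = ALIGN; filter table to that mode:
  (ALIGN, evContact) → (SEEK, drive_fwd)
  (ALIGN, evDone) → (ALIGN, drive_fwd)
  (ALIGN, evStart) → (PATROL, close_gripper)
  (ALIGN, evDetect) → (SEEK, drive_fwd)  ← event matches
  (ALIGN, evStop) → (RETURN, close_gripper)
  (ALIGN, evTimeout) → (SEEK, led_on)
event = evDetect selects (SEEK, drive_fwd)

mode=SEEK action=drive_fwd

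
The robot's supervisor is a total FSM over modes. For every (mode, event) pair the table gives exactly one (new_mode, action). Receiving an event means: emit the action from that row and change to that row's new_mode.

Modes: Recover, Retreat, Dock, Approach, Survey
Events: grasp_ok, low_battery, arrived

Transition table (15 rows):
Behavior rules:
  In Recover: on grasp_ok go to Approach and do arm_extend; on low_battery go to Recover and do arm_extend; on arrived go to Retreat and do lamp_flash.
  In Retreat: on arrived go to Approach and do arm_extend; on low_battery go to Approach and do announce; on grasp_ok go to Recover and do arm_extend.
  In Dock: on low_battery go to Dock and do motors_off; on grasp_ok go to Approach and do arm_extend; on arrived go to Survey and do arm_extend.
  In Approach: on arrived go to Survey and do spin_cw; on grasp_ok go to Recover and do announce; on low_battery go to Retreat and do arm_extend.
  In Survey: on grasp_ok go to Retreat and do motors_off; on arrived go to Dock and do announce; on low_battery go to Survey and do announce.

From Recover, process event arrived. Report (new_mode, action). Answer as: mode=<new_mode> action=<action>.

current mode = Recover; filter table to that mode:
  (Recover, grasp_ok) → (Approach, arm_extend)
  (Recover, low_battery) → (Recover, arm_extend)
  (Recover, arrived) → (Retreat, lamp_flash)  ← event matches
event = arrived selects (Retreat, lamp_flash)

mode=Retreat action=lamp_flash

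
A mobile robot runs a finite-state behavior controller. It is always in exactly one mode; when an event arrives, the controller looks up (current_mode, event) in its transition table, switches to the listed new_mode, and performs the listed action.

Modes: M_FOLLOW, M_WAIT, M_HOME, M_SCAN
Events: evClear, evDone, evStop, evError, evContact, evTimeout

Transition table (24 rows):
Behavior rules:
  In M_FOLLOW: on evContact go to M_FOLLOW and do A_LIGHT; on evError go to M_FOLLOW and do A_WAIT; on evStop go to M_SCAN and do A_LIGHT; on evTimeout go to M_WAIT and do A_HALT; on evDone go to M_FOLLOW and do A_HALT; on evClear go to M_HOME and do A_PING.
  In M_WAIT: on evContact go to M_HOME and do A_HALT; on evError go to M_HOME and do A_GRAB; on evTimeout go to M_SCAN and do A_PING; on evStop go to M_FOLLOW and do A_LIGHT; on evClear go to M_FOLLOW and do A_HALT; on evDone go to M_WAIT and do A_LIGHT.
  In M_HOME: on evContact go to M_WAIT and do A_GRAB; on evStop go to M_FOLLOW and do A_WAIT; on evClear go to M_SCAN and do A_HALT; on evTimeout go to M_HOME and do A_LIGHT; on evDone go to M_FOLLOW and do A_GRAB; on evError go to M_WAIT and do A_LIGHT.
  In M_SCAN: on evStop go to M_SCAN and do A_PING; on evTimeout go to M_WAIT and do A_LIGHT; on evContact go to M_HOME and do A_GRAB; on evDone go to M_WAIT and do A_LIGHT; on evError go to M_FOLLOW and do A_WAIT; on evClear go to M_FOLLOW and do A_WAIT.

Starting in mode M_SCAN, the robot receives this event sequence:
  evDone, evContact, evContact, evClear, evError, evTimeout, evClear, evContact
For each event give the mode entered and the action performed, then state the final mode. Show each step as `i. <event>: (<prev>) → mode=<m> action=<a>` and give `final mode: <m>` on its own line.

1. evDone: (M_SCAN) → mode=M_WAIT action=A_LIGHT
2. evContact: (M_WAIT) → mode=M_HOME action=A_HALT
3. evContact: (M_HOME) → mode=M_WAIT action=A_GRAB
4. evClear: (M_WAIT) → mode=M_FOLLOW action=A_HALT
5. evError: (M_FOLLOW) → mode=M_FOLLOW action=A_WAIT
6. evTimeout: (M_FOLLOW) → mode=M_WAIT action=A_HALT
7. evClear: (M_WAIT) → mode=M_FOLLOW action=A_HALT
8. evContact: (M_FOLLOW) → mode=M_FOLLOW action=A_LIGHT

final mode: M_FOLLOW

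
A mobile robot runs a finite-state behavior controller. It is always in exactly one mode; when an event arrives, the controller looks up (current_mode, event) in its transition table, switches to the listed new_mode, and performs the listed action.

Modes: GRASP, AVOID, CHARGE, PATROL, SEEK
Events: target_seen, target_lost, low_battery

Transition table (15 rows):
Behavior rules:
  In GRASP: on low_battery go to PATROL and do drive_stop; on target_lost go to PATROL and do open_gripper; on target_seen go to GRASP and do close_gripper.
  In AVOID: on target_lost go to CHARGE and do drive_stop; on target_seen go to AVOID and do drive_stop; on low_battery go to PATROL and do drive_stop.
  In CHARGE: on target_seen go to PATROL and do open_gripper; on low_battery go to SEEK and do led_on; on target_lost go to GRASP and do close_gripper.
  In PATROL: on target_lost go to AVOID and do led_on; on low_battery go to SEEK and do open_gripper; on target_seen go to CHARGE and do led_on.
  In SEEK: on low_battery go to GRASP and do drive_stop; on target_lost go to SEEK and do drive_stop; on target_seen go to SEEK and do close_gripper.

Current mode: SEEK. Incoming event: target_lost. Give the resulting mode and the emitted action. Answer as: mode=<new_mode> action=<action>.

current mode = SEEK; filter table to that mode:
  (SEEK, low_battery) → (GRASP, drive_stop)
  (SEEK, target_lost) → (SEEK, drive_stop)  ← event matches
  (SEEK, target_seen) → (SEEK, close_gripper)
event = target_lost selects (SEEK, drive_stop)

mode=SEEK action=drive_stop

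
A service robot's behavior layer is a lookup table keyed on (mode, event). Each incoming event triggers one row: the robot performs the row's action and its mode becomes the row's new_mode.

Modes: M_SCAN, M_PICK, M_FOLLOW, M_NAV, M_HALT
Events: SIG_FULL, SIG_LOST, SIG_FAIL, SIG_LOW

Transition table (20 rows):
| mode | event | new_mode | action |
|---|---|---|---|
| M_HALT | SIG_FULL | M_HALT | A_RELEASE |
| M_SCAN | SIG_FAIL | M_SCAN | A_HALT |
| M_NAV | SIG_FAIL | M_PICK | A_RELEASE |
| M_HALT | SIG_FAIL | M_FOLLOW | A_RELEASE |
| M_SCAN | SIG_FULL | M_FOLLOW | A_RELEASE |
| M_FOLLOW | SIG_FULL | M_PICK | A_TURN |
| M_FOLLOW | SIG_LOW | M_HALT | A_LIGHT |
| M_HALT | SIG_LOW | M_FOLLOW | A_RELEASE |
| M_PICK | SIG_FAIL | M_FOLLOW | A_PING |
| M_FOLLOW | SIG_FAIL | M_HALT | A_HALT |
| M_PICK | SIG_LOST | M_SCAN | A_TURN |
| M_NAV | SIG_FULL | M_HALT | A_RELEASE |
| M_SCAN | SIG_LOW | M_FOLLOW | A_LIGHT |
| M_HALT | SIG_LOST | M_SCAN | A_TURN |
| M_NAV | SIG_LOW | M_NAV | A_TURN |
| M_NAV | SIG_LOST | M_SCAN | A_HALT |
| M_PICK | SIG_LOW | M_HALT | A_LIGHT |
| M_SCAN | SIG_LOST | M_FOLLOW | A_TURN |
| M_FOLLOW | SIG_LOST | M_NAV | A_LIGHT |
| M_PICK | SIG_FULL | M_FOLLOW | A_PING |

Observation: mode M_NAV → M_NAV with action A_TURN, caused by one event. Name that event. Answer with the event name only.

try SIG_FULL: (M_NAV, SIG_FULL) → (M_HALT, A_RELEASE)
try SIG_LOST: (M_NAV, SIG_LOST) → (M_SCAN, A_HALT)
try SIG_FAIL: (M_NAV, SIG_FAIL) → (M_PICK, A_RELEASE)
try SIG_LOW: (M_NAV, SIG_LOW) → (M_NAV, A_TURN)  ← matches

SIG_LOW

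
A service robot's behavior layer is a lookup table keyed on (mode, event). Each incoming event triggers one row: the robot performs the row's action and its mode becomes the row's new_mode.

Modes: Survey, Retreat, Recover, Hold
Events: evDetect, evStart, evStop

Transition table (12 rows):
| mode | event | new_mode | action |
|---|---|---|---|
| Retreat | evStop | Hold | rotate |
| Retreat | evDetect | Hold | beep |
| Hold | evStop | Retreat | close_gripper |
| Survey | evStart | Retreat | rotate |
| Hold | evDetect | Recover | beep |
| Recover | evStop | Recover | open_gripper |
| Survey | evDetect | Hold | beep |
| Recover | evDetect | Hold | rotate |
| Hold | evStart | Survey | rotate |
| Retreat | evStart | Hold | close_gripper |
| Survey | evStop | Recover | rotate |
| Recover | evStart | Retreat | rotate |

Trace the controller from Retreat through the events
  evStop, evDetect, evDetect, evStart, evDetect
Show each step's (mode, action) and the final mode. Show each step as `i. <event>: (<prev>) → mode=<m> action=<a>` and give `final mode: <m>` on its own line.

1. evStop: (Retreat) → mode=Hold action=rotate
2. evDetect: (Hold) → mode=Recover action=beep
3. evDetect: (Recover) → mode=Hold action=rotate
4. evStart: (Hold) → mode=Survey action=rotate
5. evDetect: (Survey) → mode=Hold action=beep

final mode: Hold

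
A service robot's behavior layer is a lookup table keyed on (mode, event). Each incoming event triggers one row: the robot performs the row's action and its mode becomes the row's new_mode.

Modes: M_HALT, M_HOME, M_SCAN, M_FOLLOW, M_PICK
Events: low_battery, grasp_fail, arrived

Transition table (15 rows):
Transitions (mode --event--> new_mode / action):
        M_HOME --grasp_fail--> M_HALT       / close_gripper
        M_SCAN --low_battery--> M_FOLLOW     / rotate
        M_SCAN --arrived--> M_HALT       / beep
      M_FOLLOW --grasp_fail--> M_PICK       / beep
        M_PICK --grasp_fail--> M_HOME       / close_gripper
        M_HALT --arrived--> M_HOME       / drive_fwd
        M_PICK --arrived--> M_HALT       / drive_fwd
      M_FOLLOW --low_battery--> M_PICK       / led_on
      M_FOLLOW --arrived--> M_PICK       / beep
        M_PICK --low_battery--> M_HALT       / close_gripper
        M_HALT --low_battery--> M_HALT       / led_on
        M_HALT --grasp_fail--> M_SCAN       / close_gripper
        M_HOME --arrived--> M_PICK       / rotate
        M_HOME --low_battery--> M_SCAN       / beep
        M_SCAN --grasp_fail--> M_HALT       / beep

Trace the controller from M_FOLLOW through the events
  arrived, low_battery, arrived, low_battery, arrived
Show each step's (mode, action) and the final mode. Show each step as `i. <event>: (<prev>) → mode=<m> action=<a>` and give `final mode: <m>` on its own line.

final mode: M_HALT

1. arrived: (M_FOLLOW) → mode=M_PICK action=beep
2. low_battery: (M_PICK) → mode=M_HALT action=close_gripper
3. arrived: (M_HALT) → mode=M_HOME action=drive_fwd
4. low_battery: (M_HOME) → mode=M_SCAN action=beep
5. arrived: (M_SCAN) → mode=M_HALT action=beep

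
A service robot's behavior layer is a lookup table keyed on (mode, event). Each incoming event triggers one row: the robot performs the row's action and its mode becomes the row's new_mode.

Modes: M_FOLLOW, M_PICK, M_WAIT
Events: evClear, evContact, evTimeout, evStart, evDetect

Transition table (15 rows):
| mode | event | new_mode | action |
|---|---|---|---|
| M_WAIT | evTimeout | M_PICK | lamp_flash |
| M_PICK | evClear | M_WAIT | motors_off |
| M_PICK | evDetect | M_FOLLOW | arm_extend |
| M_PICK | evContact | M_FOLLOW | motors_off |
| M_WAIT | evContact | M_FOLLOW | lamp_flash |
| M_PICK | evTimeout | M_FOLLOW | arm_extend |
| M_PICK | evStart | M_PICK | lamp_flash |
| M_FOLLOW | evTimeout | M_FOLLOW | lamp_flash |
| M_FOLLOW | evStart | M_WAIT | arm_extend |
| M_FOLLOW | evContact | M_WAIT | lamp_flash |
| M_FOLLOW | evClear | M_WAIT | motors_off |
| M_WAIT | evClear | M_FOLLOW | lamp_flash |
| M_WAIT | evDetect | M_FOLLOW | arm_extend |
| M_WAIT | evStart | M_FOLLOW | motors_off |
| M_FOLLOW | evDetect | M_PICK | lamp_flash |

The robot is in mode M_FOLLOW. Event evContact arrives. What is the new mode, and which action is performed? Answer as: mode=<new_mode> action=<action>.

current mode = M_FOLLOW; filter table to that mode:
  (M_FOLLOW, evTimeout) → (M_FOLLOW, lamp_flash)
  (M_FOLLOW, evStart) → (M_WAIT, arm_extend)
  (M_FOLLOW, evContact) → (M_WAIT, lamp_flash)  ← event matches
  (M_FOLLOW, evClear) → (M_WAIT, motors_off)
  (M_FOLLOW, evDetect) → (M_PICK, lamp_flash)
event = evContact selects (M_WAIT, lamp_flash)

mode=M_WAIT action=lamp_flash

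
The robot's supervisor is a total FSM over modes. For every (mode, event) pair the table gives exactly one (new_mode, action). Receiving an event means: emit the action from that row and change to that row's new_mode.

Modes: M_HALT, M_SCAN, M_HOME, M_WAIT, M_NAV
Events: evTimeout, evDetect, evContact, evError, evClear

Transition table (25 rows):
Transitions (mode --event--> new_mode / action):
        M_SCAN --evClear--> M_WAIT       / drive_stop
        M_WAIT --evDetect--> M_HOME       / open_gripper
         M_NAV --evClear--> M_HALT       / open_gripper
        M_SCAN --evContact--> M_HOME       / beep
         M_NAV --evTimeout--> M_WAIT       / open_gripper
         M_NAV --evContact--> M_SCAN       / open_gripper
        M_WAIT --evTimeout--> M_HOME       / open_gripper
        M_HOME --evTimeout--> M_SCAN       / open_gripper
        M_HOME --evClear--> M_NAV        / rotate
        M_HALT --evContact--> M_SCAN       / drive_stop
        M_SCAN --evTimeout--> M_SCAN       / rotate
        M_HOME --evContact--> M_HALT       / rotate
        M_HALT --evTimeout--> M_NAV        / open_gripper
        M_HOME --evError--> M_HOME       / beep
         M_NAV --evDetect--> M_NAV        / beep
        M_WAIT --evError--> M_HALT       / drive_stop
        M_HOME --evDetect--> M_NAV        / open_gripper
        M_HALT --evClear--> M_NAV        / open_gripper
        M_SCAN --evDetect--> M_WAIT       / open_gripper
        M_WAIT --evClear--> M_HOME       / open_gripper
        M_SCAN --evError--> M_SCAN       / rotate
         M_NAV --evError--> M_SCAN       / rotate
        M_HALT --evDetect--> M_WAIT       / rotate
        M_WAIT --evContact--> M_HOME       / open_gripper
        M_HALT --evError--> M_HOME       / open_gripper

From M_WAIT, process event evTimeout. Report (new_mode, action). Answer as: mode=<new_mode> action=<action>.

mode=M_HOME action=open_gripper

current mode = M_WAIT; filter table to that mode:
  (M_WAIT, evDetect) → (M_HOME, open_gripper)
  (M_WAIT, evTimeout) → (M_HOME, open_gripper)  ← event matches
  (M_WAIT, evError) → (M_HALT, drive_stop)
  (M_WAIT, evClear) → (M_HOME, open_gripper)
  (M_WAIT, evContact) → (M_HOME, open_gripper)
event = evTimeout selects (M_HOME, open_gripper)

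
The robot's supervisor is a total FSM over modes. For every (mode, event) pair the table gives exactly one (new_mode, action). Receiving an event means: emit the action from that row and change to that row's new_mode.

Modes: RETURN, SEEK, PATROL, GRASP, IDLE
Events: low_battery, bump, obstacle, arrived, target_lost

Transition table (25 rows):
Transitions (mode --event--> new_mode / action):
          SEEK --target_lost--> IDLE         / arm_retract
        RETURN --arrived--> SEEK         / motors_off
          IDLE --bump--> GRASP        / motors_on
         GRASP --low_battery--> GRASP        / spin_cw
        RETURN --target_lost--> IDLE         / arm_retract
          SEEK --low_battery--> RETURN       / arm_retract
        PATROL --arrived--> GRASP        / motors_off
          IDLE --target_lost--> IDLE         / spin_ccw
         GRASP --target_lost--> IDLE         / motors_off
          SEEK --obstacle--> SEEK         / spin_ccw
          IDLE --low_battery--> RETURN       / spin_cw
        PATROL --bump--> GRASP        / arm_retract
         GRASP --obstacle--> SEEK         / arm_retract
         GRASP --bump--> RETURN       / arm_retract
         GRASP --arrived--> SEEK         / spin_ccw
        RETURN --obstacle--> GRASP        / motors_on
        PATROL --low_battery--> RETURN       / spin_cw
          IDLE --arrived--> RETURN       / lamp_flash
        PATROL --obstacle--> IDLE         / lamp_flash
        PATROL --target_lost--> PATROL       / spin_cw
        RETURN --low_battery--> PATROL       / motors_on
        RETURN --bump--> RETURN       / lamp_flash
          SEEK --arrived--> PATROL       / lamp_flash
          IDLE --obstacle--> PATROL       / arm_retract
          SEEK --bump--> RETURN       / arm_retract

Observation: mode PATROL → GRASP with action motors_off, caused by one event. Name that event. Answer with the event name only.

try low_battery: (PATROL, low_battery) → (RETURN, spin_cw)
try bump: (PATROL, bump) → (GRASP, arm_retract)
try obstacle: (PATROL, obstacle) → (IDLE, lamp_flash)
try arrived: (PATROL, arrived) → (GRASP, motors_off)  ← matches
try target_lost: (PATROL, target_lost) → (PATROL, spin_cw)

arrived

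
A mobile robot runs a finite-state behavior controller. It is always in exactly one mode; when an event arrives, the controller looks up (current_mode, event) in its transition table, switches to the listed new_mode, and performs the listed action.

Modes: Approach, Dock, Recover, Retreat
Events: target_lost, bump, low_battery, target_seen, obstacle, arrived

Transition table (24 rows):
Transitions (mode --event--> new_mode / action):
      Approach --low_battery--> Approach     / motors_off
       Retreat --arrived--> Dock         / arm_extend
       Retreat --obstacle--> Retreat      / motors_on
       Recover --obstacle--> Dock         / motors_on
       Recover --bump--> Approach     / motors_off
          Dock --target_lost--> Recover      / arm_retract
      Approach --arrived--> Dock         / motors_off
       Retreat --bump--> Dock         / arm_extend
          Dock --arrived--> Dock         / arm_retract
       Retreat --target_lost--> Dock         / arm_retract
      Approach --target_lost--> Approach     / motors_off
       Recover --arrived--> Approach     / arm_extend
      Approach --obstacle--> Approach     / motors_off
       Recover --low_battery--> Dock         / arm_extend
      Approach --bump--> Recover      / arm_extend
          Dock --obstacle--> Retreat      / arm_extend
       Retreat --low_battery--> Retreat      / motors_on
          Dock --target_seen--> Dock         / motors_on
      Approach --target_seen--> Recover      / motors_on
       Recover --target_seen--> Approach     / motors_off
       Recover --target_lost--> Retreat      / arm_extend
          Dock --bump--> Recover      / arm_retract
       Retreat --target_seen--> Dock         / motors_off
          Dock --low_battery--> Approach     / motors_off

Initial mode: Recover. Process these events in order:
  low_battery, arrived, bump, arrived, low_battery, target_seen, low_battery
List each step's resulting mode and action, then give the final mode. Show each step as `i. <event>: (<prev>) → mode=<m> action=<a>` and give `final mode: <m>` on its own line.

final mode: Dock

1. low_battery: (Recover) → mode=Dock action=arm_extend
2. arrived: (Dock) → mode=Dock action=arm_retract
3. bump: (Dock) → mode=Recover action=arm_retract
4. arrived: (Recover) → mode=Approach action=arm_extend
5. low_battery: (Approach) → mode=Approach action=motors_off
6. target_seen: (Approach) → mode=Recover action=motors_on
7. low_battery: (Recover) → mode=Dock action=arm_extend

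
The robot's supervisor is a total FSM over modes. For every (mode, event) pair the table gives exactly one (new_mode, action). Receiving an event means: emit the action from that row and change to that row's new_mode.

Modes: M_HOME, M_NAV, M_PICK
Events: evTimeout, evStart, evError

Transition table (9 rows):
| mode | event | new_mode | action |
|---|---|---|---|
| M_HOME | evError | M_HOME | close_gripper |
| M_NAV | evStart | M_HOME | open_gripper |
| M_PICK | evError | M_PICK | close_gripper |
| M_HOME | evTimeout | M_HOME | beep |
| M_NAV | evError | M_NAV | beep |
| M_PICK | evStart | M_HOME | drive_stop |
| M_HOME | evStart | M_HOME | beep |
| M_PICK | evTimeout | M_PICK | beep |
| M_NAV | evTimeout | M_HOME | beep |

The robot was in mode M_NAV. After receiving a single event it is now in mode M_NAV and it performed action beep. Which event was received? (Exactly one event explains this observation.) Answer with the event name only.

try evTimeout: (M_NAV, evTimeout) → (M_HOME, beep)
try evStart: (M_NAV, evStart) → (M_HOME, open_gripper)
try evError: (M_NAV, evError) → (M_NAV, beep)  ← matches

evError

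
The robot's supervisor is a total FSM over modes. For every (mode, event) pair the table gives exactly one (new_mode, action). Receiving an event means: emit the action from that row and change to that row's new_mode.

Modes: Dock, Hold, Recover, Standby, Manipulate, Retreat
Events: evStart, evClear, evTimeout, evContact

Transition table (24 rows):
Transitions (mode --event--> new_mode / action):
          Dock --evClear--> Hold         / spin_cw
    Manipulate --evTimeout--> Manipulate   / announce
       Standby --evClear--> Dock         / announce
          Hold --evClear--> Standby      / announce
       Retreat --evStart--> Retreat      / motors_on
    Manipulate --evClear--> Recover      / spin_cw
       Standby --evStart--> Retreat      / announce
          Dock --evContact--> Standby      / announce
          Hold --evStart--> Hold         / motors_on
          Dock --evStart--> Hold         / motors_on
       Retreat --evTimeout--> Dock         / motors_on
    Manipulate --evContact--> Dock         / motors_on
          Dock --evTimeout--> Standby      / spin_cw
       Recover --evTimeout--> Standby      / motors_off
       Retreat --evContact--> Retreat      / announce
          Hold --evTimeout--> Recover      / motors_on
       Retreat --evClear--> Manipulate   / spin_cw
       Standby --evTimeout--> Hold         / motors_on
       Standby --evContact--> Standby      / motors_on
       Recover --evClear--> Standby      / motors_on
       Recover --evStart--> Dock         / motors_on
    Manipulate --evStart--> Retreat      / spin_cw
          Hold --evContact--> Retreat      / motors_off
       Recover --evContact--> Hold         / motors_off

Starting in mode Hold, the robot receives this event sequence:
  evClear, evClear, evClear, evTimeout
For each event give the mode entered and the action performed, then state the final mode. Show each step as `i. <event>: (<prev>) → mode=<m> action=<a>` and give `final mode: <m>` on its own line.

final mode: Recover

1. evClear: (Hold) → mode=Standby action=announce
2. evClear: (Standby) → mode=Dock action=announce
3. evClear: (Dock) → mode=Hold action=spin_cw
4. evTimeout: (Hold) → mode=Recover action=motors_on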